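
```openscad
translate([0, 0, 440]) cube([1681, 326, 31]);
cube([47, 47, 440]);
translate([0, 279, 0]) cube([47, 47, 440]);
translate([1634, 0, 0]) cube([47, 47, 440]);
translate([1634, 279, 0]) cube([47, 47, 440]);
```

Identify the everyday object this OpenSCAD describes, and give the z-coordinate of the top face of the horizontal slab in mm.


A bench. The seat-top height is 471 mm.

A long slab on four corner posts — a bench. The slab sits at z = 440 with thickness 31, so the top is 440 + 31 = 471 mm.


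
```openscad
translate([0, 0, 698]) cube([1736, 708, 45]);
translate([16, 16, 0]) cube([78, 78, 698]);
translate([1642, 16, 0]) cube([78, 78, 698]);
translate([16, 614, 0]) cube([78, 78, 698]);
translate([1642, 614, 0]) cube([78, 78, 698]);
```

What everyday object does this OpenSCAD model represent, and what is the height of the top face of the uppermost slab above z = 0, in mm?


A table. The table height is 743 mm.

A 1736×708×45 slab sits at z = 698 on four 78 mm square posts — a table. The top surface is at 698 + 45 = 743 mm.


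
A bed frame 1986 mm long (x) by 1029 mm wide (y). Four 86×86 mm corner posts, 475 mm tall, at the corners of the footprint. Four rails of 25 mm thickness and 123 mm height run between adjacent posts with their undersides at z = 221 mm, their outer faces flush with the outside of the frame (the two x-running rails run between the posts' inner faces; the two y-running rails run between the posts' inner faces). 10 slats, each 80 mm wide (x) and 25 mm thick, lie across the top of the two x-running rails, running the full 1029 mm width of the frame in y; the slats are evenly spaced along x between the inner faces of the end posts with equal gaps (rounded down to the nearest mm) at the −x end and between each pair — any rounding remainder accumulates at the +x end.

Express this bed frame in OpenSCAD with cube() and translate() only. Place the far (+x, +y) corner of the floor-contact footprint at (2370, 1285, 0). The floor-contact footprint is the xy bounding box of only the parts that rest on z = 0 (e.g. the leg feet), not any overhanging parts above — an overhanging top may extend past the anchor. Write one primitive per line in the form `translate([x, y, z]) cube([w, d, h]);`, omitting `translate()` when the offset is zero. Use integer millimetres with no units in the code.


translate([384, 256, 0]) cube([86, 86, 475]);
translate([384, 1199, 0]) cube([86, 86, 475]);
translate([2284, 256, 0]) cube([86, 86, 475]);
translate([2284, 1199, 0]) cube([86, 86, 475]);
translate([470, 256, 221]) cube([1814, 25, 123]);
translate([470, 1260, 221]) cube([1814, 25, 123]);
translate([384, 342, 221]) cube([25, 857, 123]);
translate([2345, 342, 221]) cube([25, 857, 123]);
translate([562, 256, 344]) cube([80, 1029, 25]);
translate([734, 256, 344]) cube([80, 1029, 25]);
translate([906, 256, 344]) cube([80, 1029, 25]);
translate([1078, 256, 344]) cube([80, 1029, 25]);
translate([1250, 256, 344]) cube([80, 1029, 25]);
translate([1422, 256, 344]) cube([80, 1029, 25]);
translate([1594, 256, 344]) cube([80, 1029, 25]);
translate([1766, 256, 344]) cube([80, 1029, 25]);
translate([1938, 256, 344]) cube([80, 1029, 25]);
translate([2110, 256, 344]) cube([80, 1029, 25]);


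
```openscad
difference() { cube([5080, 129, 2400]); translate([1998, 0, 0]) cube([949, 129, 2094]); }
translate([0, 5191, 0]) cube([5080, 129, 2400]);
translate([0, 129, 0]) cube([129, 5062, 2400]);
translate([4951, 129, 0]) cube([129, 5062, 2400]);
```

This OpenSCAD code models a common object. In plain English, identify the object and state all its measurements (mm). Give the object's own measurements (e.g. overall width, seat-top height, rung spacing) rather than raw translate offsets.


A single room: four walls, each 2400 mm tall and 129 mm thick, enclosing an outside footprint 5080×5320 mm (x × y), no floor or roof. The front and back walls (−y and +y sides) run the full x-width; the side walls fit between their inner faces. A door opening 949 mm wide and 2094 mm tall is cut through the front wall from the floor up, its −x edge 1998 mm from the wall's −x end.


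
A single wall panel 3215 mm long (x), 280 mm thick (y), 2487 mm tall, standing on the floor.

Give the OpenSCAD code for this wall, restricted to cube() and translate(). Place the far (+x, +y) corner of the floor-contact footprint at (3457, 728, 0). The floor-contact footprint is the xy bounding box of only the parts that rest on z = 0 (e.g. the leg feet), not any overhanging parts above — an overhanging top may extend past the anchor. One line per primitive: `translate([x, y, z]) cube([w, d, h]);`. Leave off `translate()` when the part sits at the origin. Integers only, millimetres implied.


translate([242, 448, 0]) cube([3215, 280, 2487]);


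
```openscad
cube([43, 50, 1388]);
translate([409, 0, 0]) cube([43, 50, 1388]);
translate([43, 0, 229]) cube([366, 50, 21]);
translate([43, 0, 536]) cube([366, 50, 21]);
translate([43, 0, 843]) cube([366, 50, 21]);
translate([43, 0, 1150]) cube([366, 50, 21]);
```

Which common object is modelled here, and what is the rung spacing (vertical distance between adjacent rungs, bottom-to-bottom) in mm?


A ladder. The rung spacing is 307 mm.

Two tall 43×50 posts with 4 short bars between them — a ladder. Adjacent rungs sit at z = 229 and z = 536, so the spacing is 536 − 229 = 307 mm.


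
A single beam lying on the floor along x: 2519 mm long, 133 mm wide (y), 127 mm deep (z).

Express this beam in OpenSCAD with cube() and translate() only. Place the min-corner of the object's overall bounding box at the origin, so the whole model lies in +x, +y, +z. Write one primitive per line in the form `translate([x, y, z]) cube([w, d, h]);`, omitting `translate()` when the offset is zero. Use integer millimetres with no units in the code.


cube([2519, 133, 127]);


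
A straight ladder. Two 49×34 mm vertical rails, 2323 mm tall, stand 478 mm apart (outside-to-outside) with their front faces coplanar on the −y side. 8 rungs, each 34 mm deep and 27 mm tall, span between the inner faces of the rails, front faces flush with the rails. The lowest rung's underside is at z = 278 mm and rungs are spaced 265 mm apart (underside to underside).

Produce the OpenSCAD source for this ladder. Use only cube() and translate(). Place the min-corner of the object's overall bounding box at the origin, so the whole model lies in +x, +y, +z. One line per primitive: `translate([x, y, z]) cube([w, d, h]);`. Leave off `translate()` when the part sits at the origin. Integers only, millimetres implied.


cube([49, 34, 2323]);
translate([429, 0, 0]) cube([49, 34, 2323]);
translate([49, 0, 278]) cube([380, 34, 27]);
translate([49, 0, 543]) cube([380, 34, 27]);
translate([49, 0, 808]) cube([380, 34, 27]);
translate([49, 0, 1073]) cube([380, 34, 27]);
translate([49, 0, 1338]) cube([380, 34, 27]);
translate([49, 0, 1603]) cube([380, 34, 27]);
translate([49, 0, 1868]) cube([380, 34, 27]);
translate([49, 0, 2133]) cube([380, 34, 27]);


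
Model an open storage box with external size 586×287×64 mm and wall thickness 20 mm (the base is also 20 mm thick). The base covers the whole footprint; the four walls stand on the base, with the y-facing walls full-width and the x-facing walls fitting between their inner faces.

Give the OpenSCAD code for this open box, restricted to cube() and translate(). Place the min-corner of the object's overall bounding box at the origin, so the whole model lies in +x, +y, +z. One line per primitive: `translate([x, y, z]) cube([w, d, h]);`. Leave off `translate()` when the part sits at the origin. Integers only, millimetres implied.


cube([586, 287, 20]);
translate([0, 0, 20]) cube([586, 20, 44]);
translate([0, 267, 20]) cube([586, 20, 44]);
translate([0, 20, 20]) cube([20, 247, 44]);
translate([566, 20, 20]) cube([20, 247, 44]);


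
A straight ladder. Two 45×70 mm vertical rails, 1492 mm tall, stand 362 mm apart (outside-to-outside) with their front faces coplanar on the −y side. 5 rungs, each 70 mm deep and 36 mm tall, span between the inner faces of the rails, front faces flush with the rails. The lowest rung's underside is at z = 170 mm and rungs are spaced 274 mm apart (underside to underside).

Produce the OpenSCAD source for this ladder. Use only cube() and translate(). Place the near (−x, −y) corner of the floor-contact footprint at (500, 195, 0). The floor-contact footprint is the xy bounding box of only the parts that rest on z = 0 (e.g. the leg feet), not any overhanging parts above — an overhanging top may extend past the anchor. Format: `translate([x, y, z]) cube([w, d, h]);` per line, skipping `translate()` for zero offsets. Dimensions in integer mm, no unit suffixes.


translate([500, 195, 0]) cube([45, 70, 1492]);
translate([817, 195, 0]) cube([45, 70, 1492]);
translate([545, 195, 170]) cube([272, 70, 36]);
translate([545, 195, 444]) cube([272, 70, 36]);
translate([545, 195, 718]) cube([272, 70, 36]);
translate([545, 195, 992]) cube([272, 70, 36]);
translate([545, 195, 1266]) cube([272, 70, 36]);


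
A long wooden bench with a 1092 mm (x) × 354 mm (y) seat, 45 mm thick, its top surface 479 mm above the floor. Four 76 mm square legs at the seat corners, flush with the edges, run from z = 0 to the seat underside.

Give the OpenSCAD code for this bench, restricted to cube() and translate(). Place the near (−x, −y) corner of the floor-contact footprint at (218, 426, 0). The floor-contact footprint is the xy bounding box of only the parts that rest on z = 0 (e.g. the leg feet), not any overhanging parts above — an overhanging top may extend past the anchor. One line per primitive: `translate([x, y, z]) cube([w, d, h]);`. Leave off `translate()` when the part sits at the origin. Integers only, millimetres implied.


// leg_h = 479 − 45 = 434
translate([218, 426, 434]) cube([1092, 354, 45]);
translate([218, 426, 0]) cube([76, 76, 434]);
translate([218, 704, 0]) cube([76, 76, 434]);
translate([1234, 426, 0]) cube([76, 76, 434]);
translate([1234, 704, 0]) cube([76, 76, 434]);


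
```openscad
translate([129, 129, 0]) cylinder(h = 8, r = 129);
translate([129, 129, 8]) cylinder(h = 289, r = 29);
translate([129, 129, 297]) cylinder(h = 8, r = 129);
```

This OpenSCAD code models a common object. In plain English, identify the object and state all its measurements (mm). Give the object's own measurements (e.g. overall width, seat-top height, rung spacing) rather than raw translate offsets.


A spool: two coaxial disc flanges of radius 129 mm and thickness 8 mm, joined by a core cylinder of radius 29 mm and height 289 mm. The lower flange rests on z = 0 and the three cylinders share a vertical axis.


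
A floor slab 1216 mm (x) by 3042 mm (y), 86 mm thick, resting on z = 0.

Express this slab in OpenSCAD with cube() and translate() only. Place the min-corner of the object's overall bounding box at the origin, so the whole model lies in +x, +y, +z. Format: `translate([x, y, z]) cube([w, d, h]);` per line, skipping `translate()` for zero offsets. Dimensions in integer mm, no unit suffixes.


cube([1216, 3042, 86]);


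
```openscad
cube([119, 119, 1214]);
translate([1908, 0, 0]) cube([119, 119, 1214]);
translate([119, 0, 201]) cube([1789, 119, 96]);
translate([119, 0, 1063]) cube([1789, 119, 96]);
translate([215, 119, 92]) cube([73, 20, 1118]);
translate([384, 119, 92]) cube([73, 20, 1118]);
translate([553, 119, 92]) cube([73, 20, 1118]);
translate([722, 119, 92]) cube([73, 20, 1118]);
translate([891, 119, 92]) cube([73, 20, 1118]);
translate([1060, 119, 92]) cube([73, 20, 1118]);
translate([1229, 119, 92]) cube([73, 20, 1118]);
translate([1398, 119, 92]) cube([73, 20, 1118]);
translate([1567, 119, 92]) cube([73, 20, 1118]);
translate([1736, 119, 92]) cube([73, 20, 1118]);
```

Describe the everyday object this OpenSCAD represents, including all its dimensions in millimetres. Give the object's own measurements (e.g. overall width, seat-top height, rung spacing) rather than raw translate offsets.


A fence section. Two 119×119 mm posts, 1214 mm tall, stand on the floor with a clear span of 1789 mm between their inner faces. Two horizontal rails of 119×96 mm section span the gap between the posts with their undersides at z = 201 mm and z = 1063 mm, flush with the posts' −y face. 10 pickets, each 73 mm wide, 20 mm thick and 1118 mm tall, are fixed to the +y face of the rails with their bottoms at z = 92 mm, spaced across the span with a 96 mm gap after the −x post and between neighbouring pickets, with 99 mm left before the +x post.


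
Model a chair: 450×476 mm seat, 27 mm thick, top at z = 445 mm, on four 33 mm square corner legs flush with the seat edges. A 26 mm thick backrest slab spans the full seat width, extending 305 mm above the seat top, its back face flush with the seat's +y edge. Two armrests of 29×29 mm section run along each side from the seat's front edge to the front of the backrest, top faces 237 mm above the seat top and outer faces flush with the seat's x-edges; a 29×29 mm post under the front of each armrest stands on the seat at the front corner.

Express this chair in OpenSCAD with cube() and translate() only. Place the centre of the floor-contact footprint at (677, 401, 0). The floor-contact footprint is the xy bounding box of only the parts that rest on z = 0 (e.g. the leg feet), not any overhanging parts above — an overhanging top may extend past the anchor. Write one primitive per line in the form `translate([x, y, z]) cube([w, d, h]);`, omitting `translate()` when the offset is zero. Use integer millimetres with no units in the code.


translate([452, 163, 418]) cube([450, 476, 27]);
translate([452, 163, 0]) cube([33, 33, 418]);
translate([869, 163, 0]) cube([33, 33, 418]);
translate([452, 606, 0]) cube([33, 33, 418]);
translate([869, 606, 0]) cube([33, 33, 418]);
translate([452, 613, 445]) cube([450, 26, 305]);
translate([452, 163, 653]) cube([29, 450, 29]);
translate([873, 163, 653]) cube([29, 450, 29]);
translate([452, 163, 445]) cube([29, 29, 208]);
translate([873, 163, 445]) cube([29, 29, 208]);


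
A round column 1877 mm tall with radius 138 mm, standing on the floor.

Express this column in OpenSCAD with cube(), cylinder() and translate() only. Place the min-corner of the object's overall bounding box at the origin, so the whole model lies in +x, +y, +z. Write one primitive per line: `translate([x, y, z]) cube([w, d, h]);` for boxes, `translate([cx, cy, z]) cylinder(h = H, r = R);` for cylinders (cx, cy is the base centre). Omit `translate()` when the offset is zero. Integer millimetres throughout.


translate([138, 138, 0]) cylinder(h = 1877, r = 138);


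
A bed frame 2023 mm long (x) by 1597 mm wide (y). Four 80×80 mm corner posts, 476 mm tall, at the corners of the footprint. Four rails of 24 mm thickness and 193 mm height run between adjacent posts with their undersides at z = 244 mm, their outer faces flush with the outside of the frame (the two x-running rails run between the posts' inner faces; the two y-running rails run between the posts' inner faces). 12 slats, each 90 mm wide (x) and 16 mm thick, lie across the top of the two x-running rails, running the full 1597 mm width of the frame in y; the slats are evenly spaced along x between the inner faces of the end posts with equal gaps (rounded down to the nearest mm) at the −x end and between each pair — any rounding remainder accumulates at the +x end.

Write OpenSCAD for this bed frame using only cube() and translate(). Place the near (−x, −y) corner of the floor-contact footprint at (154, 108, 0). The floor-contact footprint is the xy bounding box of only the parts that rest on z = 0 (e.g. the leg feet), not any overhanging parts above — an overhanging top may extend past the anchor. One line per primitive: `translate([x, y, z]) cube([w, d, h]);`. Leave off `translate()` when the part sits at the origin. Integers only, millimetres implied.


// slat z = rail_z + rail_h = 244 + 193 = 437
// slat gap = ⌊(1863 − 12·90) / 13⌋ = 60
translate([154, 108, 0]) cube([80, 80, 476]);
translate([154, 1625, 0]) cube([80, 80, 476]);
translate([2097, 108, 0]) cube([80, 80, 476]);
translate([2097, 1625, 0]) cube([80, 80, 476]);
translate([234, 108, 244]) cube([1863, 24, 193]);
translate([234, 1681, 244]) cube([1863, 24, 193]);
translate([154, 188, 244]) cube([24, 1437, 193]);
translate([2153, 188, 244]) cube([24, 1437, 193]);
translate([294, 108, 437]) cube([90, 1597, 16]);
translate([444, 108, 437]) cube([90, 1597, 16]);
translate([594, 108, 437]) cube([90, 1597, 16]);
translate([744, 108, 437]) cube([90, 1597, 16]);
translate([894, 108, 437]) cube([90, 1597, 16]);
translate([1044, 108, 437]) cube([90, 1597, 16]);
translate([1194, 108, 437]) cube([90, 1597, 16]);
translate([1344, 108, 437]) cube([90, 1597, 16]);
translate([1494, 108, 437]) cube([90, 1597, 16]);
translate([1644, 108, 437]) cube([90, 1597, 16]);
translate([1794, 108, 437]) cube([90, 1597, 16]);
translate([1944, 108, 437]) cube([90, 1597, 16]);


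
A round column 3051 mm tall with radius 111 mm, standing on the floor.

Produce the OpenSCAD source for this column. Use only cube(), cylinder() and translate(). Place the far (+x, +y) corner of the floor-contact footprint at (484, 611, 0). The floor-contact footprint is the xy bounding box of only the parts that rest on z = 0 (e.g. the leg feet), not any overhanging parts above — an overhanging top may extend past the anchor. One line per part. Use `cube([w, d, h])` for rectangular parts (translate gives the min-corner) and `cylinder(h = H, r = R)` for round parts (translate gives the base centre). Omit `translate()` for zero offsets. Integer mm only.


translate([373, 500, 0]) cylinder(h = 3051, r = 111);


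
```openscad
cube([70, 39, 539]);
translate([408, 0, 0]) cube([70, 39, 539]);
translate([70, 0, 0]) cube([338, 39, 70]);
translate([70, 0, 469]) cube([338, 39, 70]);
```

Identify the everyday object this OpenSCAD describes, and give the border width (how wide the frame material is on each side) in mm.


A picture frame. The border width is 70 mm.

Four thin pieces enclosing a rectangular opening — a picture frame. The two full-height stiles are 539 mm tall; the top rail sits at z = 469 and is 70 mm tall, so the border above the opening is 539 − 469 = 70 mm, matching the stile x-width.


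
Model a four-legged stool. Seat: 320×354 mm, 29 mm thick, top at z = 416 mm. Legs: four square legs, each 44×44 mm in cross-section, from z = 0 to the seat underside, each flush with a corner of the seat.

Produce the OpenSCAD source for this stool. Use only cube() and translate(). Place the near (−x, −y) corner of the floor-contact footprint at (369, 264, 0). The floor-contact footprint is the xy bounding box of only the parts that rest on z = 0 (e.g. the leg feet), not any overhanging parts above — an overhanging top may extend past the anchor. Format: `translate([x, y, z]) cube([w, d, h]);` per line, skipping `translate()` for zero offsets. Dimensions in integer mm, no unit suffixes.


translate([369, 264, 387]) cube([320, 354, 29]);
translate([369, 264, 0]) cube([44, 44, 387]);
translate([645, 264, 0]) cube([44, 44, 387]);
translate([369, 574, 0]) cube([44, 44, 387]);
translate([645, 574, 0]) cube([44, 44, 387]);


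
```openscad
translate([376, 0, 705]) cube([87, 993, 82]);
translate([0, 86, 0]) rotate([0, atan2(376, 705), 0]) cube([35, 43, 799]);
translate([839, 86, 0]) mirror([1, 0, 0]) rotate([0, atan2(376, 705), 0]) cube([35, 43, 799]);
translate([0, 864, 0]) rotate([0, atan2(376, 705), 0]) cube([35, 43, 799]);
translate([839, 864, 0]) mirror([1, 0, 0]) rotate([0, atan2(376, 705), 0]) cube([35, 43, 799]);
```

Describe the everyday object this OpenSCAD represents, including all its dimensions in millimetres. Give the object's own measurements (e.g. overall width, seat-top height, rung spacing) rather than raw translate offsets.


A sawhorse. A 87×993×82 mm beam (x, y, z) sits on two A-frame leg pairs. Each pair is two raked legs of 35×43 mm section (43 mm along y) splaying symmetrically in x. Each leg rises 705 mm vertically over 376 mm of horizontal reach and is 799 mm long along its own axis. Every leg's outer bottom edge rests on the floor and its outer top edge meets a bottom edge of the beam — the left legs (tilting toward +x) meet the beam's −x bottom edge, the right legs (their mirror images, tilting toward −x) meet its +x bottom edge — so the leg tops tuck under the beam, the beam's underside is 705 mm above the floor, and the feet are 839 mm apart outside-to-outside with the beam centred between them. The two leg pairs are set in 86 mm from either end of the beam.


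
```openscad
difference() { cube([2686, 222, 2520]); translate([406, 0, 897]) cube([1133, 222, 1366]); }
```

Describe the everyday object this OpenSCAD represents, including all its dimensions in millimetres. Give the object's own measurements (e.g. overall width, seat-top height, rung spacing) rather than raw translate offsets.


A wall 2686 mm long (x), 222 mm thick (y), 2520 mm tall, with a rectangular window opening cut through it. The opening is 1133 mm wide and 1366 mm tall; its sill is at z = 897 mm and its near (−x) edge is 406 mm from the wall's −x end. The opening passes through the full wall thickness.


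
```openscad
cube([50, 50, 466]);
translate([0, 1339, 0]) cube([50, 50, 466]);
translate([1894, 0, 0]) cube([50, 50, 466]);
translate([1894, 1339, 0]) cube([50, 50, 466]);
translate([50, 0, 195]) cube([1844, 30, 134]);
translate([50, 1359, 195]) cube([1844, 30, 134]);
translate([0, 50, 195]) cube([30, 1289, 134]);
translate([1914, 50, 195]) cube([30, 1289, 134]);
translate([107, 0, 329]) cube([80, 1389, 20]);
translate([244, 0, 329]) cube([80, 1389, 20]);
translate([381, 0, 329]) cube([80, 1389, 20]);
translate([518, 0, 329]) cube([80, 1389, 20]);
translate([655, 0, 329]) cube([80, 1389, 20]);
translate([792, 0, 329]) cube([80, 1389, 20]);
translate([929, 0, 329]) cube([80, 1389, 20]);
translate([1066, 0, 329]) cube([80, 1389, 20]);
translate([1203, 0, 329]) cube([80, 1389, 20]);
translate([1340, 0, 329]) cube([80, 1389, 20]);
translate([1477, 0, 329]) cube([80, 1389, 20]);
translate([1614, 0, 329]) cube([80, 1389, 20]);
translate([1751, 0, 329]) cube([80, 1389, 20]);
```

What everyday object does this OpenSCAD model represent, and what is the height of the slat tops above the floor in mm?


A bed frame. The slat-top height is 349 mm.

Four posts, four rails, and a row of slats — a bed frame. Slats sit on the rails at z = 195 + 134 = 329; with slat thickness 20, the top is 349 mm.


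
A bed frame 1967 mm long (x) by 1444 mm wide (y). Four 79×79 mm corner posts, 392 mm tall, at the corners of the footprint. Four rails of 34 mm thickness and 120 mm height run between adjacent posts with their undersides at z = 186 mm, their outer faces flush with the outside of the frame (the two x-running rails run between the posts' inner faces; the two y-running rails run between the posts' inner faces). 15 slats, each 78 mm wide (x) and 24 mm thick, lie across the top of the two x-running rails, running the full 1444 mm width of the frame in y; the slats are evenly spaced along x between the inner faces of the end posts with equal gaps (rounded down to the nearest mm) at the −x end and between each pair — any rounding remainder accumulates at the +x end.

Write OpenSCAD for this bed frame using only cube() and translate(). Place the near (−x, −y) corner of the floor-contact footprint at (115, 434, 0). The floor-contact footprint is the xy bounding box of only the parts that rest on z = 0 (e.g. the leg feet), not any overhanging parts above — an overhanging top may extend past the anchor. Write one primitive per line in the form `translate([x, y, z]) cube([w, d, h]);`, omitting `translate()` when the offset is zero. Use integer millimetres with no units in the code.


translate([115, 434, 0]) cube([79, 79, 392]);
translate([115, 1799, 0]) cube([79, 79, 392]);
translate([2003, 434, 0]) cube([79, 79, 392]);
translate([2003, 1799, 0]) cube([79, 79, 392]);
translate([194, 434, 186]) cube([1809, 34, 120]);
translate([194, 1844, 186]) cube([1809, 34, 120]);
translate([115, 513, 186]) cube([34, 1286, 120]);
translate([2048, 513, 186]) cube([34, 1286, 120]);
translate([233, 434, 306]) cube([78, 1444, 24]);
translate([350, 434, 306]) cube([78, 1444, 24]);
translate([467, 434, 306]) cube([78, 1444, 24]);
translate([584, 434, 306]) cube([78, 1444, 24]);
translate([701, 434, 306]) cube([78, 1444, 24]);
translate([818, 434, 306]) cube([78, 1444, 24]);
translate([935, 434, 306]) cube([78, 1444, 24]);
translate([1052, 434, 306]) cube([78, 1444, 24]);
translate([1169, 434, 306]) cube([78, 1444, 24]);
translate([1286, 434, 306]) cube([78, 1444, 24]);
translate([1403, 434, 306]) cube([78, 1444, 24]);
translate([1520, 434, 306]) cube([78, 1444, 24]);
translate([1637, 434, 306]) cube([78, 1444, 24]);
translate([1754, 434, 306]) cube([78, 1444, 24]);
translate([1871, 434, 306]) cube([78, 1444, 24]);


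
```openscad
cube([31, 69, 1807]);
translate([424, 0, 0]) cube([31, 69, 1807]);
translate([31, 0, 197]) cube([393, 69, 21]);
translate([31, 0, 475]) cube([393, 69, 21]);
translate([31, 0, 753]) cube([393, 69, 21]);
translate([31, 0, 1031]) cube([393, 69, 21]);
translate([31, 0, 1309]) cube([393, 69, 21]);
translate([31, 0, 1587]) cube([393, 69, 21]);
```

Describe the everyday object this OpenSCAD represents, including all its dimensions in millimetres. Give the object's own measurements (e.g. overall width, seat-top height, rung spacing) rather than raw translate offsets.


A straight ladder. Two 31×69 mm vertical rails, 1807 mm tall, stand 455 mm apart (outside-to-outside) with their front faces coplanar on the −y side. 6 rungs, each 69 mm deep and 21 mm tall, span between the inner faces of the rails, front faces flush with the rails. The lowest rung's underside is at z = 197 mm and rungs are spaced 278 mm apart (underside to underside).


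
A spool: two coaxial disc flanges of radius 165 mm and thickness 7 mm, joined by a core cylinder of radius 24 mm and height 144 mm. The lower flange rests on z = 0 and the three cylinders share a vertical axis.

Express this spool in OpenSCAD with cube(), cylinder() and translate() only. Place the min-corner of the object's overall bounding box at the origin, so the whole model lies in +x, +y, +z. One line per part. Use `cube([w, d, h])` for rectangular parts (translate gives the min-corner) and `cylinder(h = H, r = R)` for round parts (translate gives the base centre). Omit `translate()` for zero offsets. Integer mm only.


translate([165, 165, 0]) cylinder(h = 7, r = 165);
translate([165, 165, 7]) cylinder(h = 144, r = 24);
translate([165, 165, 151]) cylinder(h = 7, r = 165);


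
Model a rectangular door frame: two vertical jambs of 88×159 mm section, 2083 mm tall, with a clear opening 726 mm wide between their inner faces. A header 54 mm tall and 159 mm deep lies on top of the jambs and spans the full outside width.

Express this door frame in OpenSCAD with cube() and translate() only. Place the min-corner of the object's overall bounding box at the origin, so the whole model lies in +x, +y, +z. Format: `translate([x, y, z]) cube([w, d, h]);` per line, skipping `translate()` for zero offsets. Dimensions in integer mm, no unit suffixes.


cube([88, 159, 2083]);
translate([814, 0, 0]) cube([88, 159, 2083]);
translate([0, 0, 2083]) cube([902, 159, 54]);


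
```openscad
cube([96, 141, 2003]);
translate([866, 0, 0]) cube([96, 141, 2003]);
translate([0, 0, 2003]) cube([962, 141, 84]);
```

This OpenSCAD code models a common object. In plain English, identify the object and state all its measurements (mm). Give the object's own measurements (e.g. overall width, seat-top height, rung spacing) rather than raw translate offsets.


A door frame. The clear opening is 770 mm wide and 2003 mm high. Two 96 mm wide jambs, 141 mm deep, stand either side of the opening from the floor to the top of the opening. A 84 mm thick head sits across the top of both jambs, spanning the full outside width of the frame.


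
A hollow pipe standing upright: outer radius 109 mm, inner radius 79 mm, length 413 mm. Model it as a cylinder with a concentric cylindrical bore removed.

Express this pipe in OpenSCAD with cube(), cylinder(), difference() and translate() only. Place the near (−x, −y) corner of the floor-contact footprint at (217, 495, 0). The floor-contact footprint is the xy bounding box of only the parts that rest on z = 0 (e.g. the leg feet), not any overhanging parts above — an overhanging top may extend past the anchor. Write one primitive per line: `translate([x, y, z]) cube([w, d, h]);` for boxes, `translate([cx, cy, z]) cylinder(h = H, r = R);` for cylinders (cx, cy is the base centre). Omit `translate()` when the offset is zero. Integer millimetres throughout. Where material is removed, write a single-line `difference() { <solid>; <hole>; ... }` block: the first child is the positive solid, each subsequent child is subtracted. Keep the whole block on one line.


difference() { translate([326, 604, 0]) cylinder(h = 413, r = 109); translate([326, 604, 0]) cylinder(h = 413, r = 79); }


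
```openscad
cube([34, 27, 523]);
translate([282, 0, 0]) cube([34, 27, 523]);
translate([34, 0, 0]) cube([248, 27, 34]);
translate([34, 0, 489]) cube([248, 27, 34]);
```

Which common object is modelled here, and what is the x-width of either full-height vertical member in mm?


A picture frame. The border width is 34 mm.

Four thin pieces enclosing a rectangular opening — a picture frame. The two full-height stiles are 523 mm tall; the top rail sits at z = 489 and is 34 mm tall, so the border above the opening is 523 − 489 = 34 mm, matching the stile x-width.


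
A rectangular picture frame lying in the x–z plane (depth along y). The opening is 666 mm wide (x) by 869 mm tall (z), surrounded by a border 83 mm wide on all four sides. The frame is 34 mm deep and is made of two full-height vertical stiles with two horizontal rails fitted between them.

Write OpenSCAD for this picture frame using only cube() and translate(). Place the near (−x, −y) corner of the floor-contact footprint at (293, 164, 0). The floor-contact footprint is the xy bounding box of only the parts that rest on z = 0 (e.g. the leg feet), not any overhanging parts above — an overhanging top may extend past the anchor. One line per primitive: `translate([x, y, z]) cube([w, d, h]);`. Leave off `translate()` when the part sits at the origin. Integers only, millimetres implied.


translate([293, 164, 0]) cube([83, 34, 1035]);
translate([1042, 164, 0]) cube([83, 34, 1035]);
translate([376, 164, 0]) cube([666, 34, 83]);
translate([376, 164, 952]) cube([666, 34, 83]);


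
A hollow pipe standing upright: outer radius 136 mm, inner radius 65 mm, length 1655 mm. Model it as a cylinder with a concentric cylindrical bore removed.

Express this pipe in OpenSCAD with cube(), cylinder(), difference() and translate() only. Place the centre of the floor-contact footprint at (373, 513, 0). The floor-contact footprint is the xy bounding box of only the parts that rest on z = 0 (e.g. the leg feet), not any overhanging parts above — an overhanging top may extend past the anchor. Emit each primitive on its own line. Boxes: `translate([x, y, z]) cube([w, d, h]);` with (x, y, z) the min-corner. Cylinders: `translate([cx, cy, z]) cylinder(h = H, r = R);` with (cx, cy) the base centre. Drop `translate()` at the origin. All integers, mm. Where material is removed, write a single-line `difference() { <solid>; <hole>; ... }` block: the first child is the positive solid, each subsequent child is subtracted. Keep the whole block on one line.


difference() { translate([373, 513, 0]) cylinder(h = 1655, r = 136); translate([373, 513, 0]) cylinder(h = 1655, r = 65); }


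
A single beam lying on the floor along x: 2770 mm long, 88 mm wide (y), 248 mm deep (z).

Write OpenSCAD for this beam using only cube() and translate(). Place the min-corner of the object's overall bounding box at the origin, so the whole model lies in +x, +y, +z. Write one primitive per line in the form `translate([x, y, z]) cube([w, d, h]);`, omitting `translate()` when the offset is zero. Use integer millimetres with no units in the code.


cube([2770, 88, 248]);


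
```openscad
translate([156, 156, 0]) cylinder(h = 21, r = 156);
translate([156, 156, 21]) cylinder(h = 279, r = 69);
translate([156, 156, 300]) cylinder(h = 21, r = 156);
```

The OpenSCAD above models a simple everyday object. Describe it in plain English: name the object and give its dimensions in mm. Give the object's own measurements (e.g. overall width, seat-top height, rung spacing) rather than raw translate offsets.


A spool: two coaxial disc flanges of radius 156 mm and thickness 21 mm, joined by a core cylinder of radius 69 mm and height 279 mm. The lower flange rests on z = 0 and the three cylinders share a vertical axis.


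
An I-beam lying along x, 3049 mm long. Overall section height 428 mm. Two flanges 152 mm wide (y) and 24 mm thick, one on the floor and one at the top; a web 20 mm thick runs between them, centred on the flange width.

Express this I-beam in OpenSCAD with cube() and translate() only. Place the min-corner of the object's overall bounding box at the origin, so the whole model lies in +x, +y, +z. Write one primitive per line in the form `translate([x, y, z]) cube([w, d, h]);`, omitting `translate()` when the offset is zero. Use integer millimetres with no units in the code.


cube([3049, 152, 24]);
translate([0, 66, 24]) cube([3049, 20, 380]);
translate([0, 0, 404]) cube([3049, 152, 24]);


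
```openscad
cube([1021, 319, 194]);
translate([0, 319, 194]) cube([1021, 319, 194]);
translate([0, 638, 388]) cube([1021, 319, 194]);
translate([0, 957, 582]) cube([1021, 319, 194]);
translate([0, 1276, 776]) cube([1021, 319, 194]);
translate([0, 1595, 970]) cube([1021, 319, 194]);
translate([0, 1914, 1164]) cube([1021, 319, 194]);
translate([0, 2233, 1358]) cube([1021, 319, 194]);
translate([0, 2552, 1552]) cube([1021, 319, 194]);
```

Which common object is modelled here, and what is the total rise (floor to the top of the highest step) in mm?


A staircase. The total rise is 1746 mm.

9 identical blocks, each offset up and back from the previous — a staircase. Each step is 194 mm tall and there are 9 of them, so the total rise is 9 × 194 = 1746 mm.


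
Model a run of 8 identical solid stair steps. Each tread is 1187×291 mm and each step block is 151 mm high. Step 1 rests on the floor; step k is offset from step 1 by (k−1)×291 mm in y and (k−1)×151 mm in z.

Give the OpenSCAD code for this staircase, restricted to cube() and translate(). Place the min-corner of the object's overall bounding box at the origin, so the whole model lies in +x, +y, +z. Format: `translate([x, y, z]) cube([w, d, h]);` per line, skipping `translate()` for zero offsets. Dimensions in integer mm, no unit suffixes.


cube([1187, 291, 151]);
translate([0, 291, 151]) cube([1187, 291, 151]);
translate([0, 582, 302]) cube([1187, 291, 151]);
translate([0, 873, 453]) cube([1187, 291, 151]);
translate([0, 1164, 604]) cube([1187, 291, 151]);
translate([0, 1455, 755]) cube([1187, 291, 151]);
translate([0, 1746, 906]) cube([1187, 291, 151]);
translate([0, 2037, 1057]) cube([1187, 291, 151]);


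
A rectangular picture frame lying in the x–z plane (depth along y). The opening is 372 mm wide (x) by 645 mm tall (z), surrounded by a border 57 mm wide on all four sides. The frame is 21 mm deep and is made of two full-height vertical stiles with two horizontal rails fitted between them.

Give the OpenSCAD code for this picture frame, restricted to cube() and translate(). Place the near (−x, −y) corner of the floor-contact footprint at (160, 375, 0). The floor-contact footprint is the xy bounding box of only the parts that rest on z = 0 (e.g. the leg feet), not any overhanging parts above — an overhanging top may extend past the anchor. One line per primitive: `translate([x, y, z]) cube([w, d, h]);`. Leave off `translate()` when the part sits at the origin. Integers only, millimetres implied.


translate([160, 375, 0]) cube([57, 21, 759]);
translate([589, 375, 0]) cube([57, 21, 759]);
translate([217, 375, 0]) cube([372, 21, 57]);
translate([217, 375, 702]) cube([372, 21, 57]);


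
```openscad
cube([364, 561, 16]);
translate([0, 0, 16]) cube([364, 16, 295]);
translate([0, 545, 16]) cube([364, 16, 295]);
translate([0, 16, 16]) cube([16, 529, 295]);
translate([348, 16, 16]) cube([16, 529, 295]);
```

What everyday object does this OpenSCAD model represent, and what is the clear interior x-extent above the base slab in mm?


An open box. The internal width is 332 mm.

A 364×561 base slab with four walls standing on it — an open box. The base is 364 mm wide and the walls are 16 mm thick, so the internal width is 364 − 2 × 16 = 332 mm.


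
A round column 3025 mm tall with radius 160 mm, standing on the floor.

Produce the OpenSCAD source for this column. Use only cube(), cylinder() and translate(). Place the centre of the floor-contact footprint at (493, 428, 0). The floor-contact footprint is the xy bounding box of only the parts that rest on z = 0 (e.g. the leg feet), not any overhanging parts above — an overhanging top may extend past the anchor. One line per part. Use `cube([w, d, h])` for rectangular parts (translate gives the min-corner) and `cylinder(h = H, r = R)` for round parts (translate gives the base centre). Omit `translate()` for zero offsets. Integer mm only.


translate([493, 428, 0]) cylinder(h = 3025, r = 160);


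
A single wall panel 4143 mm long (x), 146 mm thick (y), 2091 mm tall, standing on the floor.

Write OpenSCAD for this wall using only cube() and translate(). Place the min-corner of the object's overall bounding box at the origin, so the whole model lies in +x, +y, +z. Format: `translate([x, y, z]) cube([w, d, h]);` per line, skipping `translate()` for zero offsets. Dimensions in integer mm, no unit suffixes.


cube([4143, 146, 2091]);


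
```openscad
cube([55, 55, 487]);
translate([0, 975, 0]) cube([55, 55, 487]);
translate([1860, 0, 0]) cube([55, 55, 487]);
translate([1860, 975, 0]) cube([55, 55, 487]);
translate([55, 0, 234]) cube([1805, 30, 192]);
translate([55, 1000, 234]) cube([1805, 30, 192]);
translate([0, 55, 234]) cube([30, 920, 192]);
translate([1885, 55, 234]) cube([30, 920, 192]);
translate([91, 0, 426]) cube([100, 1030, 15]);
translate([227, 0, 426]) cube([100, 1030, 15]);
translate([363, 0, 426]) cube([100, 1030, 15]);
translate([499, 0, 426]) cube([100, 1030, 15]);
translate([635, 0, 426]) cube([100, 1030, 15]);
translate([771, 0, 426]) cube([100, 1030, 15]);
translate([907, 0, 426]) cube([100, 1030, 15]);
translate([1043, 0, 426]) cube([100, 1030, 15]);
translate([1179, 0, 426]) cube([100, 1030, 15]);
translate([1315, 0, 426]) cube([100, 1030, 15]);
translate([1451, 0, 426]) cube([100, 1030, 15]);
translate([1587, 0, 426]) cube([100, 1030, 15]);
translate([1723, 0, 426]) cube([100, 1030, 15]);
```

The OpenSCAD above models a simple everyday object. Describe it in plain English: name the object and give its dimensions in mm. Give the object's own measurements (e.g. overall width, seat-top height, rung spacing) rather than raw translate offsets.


A bed frame 1915 mm long (x) by 1030 mm wide (y). Four 55×55 mm corner posts, 487 mm tall, at the corners of the footprint. Four rails of 30 mm thickness and 192 mm height run between adjacent posts with their undersides at z = 234 mm, their outer faces flush with the outside of the frame (the two x-running rails run between the posts' inner faces; the two y-running rails run between the posts' inner faces). 13 slats, each 100 mm wide (x) and 15 mm thick, lie across the top of the two x-running rails, running the full 1030 mm width of the frame in y; along x they sit between the end posts with a 36 mm gap after the −x posts and between neighbouring slats, leaving 37 mm before the +x posts.


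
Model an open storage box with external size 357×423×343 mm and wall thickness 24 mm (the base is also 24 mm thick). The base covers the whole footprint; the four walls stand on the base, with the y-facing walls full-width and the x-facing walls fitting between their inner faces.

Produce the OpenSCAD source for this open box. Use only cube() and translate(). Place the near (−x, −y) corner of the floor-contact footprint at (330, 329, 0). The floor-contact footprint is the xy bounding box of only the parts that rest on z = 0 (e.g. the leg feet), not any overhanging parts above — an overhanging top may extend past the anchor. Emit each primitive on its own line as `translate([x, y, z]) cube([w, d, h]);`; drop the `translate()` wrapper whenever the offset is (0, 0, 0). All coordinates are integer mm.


translate([330, 329, 0]) cube([357, 423, 24]);
translate([330, 329, 24]) cube([357, 24, 319]);
translate([330, 728, 24]) cube([357, 24, 319]);
translate([330, 353, 24]) cube([24, 375, 319]);
translate([663, 353, 24]) cube([24, 375, 319]);
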